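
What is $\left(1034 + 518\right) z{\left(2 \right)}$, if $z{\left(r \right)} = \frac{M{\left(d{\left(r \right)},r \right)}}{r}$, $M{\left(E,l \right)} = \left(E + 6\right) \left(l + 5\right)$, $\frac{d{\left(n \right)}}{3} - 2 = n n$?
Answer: $130368$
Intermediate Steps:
$d{\left(n \right)} = 6 + 3 n^{2}$ ($d{\left(n \right)} = 6 + 3 n n = 6 + 3 n^{2}$)
$M{\left(E,l \right)} = \left(5 + l\right) \left(6 + E\right)$ ($M{\left(E,l \right)} = \left(6 + E\right) \left(5 + l\right) = \left(5 + l\right) \left(6 + E\right)$)
$z{\left(r \right)} = \frac{60 + 6 r + 15 r^{2} + r \left(6 + 3 r^{2}\right)}{r}$ ($z{\left(r \right)} = \frac{30 + 5 \left(6 + 3 r^{2}\right) + 6 r + \left(6 + 3 r^{2}\right) r}{r} = \frac{30 + \left(30 + 15 r^{2}\right) + 6 r + r \left(6 + 3 r^{2}\right)}{r} = \frac{60 + 6 r + 15 r^{2} + r \left(6 + 3 r^{2}\right)}{r}$)
$\left(1034 + 518\right) z{\left(2 \right)} = \left(1034 + 518\right) \left(12 + 3 \cdot 2^{2} + 15 \cdot 2 + \frac{60}{2}\right) = 1552 \left(12 + 3 \cdot 4 + 30 + 60 \cdot \frac{1}{2}\right) = 1552 \left(12 + 12 + 30 + 30\right) = 1552 \cdot 84 = 130368$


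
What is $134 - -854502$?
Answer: $854636$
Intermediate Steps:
$134 - -854502 = 134 + 854502 = 854636$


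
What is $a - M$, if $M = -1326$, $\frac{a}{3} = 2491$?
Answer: $8799$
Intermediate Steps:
$a = 7473$ ($a = 3 \cdot 2491 = 7473$)
$a - M = 7473 - -1326 = 7473 + 1326 = 8799$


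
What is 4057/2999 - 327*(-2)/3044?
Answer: 7155427/4564478 ≈ 1.5676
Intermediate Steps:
4057/2999 - 327*(-2)/3044 = 4057*(1/2999) + 654*(1/3044) = 4057/2999 + 327/1522 = 7155427/4564478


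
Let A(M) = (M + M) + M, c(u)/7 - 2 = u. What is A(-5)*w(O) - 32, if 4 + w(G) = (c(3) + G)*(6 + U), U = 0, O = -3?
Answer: -2852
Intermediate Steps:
c(u) = 14 + 7*u
w(G) = 206 + 6*G (w(G) = -4 + ((14 + 7*3) + G)*(6 + 0) = -4 + ((14 + 21) + G)*6 = -4 + (35 + G)*6 = -4 + (210 + 6*G) = 206 + 6*G)
A(M) = 3*M (A(M) = 2*M + M = 3*M)
A(-5)*w(O) - 32 = (3*(-5))*(206 + 6*(-3)) - 32 = -15*(206 - 18) - 32 = -15*188 - 32 = -2820 - 32 = -2852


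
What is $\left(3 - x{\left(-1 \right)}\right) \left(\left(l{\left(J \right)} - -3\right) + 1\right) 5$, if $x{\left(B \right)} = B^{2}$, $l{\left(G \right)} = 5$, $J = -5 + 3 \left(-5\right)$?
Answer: $90$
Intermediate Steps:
$J = -20$ ($J = -5 - 15 = -20$)
$\left(3 - x{\left(-1 \right)}\right) \left(\left(l{\left(J \right)} - -3\right) + 1\right) 5 = \left(3 - \left(-1\right)^{2}\right) \left(\left(5 - -3\right) + 1\right) 5 = \left(3 - 1\right) \left(\left(5 + 3\right) + 1\right) 5 = \left(3 - 1\right) \left(8 + 1\right) 5 = 2 \cdot 9 \cdot 5 = 18 \cdot 5 = 90$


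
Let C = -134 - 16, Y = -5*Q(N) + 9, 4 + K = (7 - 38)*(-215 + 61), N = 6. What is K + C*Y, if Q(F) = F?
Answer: 7920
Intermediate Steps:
K = 4770 (K = -4 + (7 - 38)*(-215 + 61) = -4 - 31*(-154) = -4 + 4774 = 4770)
Y = -21 (Y = -5*6 + 9 = -30 + 9 = -21)
C = -150
K + C*Y = 4770 - 150*(-21) = 4770 + 3150 = 7920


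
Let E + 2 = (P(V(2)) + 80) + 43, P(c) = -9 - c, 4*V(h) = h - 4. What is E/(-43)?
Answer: -225/86 ≈ -2.6163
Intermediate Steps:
V(h) = -1 + h/4 (V(h) = (h - 4)/4 = (-4 + h)/4 = -1 + h/4)
E = 225/2 (E = -2 + (((-9 - (-1 + (1/4)*2)) + 80) + 43) = -2 + (((-9 - (-1 + 1/2)) + 80) + 43) = -2 + (((-9 - 1*(-1/2)) + 80) + 43) = -2 + (((-9 + 1/2) + 80) + 43) = -2 + ((-17/2 + 80) + 43) = -2 + (143/2 + 43) = -2 + 229/2 = 225/2 ≈ 112.50)
E/(-43) = (225/2)/(-43) = (225/2)*(-1/43) = -225/86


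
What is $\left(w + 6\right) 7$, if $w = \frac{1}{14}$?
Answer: $\frac{85}{2} \approx 42.5$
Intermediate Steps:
$w = \frac{1}{14} \approx 0.071429$
$\left(w + 6\right) 7 = \left(\frac{1}{14} + 6\right) 7 = \frac{85}{14} \cdot 7 = \frac{85}{2}$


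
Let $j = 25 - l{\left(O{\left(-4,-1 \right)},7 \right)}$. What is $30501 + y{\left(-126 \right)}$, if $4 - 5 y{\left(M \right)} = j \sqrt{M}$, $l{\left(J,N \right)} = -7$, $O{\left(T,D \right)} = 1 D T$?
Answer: $\frac{152509}{5} - \frac{96 i \sqrt{14}}{5} \approx 30502.0 - 71.84 i$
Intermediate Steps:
$O{\left(T,D \right)} = D T$
$j = 32$ ($j = 25 - -7 = 25 + 7 = 32$)
$y{\left(M \right)} = \frac{4}{5} - \frac{32 \sqrt{M}}{5}$
$30501 + y{\left(-126 \right)} = 30501 + \left(\frac{4}{5} - \frac{32 \sqrt{-126}}{5}\right) = 30501 + \left(\frac{4}{5} - \frac{32 \cdot 3 i \sqrt{14}}{5}\right) = 30501 + \left(\frac{4}{5} - \frac{96 i \sqrt{14}}{5}\right) = \frac{152509}{5} - \frac{96 i \sqrt{14}}{5}$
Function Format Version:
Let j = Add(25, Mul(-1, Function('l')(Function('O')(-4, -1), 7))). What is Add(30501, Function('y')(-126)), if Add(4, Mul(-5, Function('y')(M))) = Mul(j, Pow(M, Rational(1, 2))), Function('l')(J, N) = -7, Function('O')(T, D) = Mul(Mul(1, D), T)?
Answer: Add(Rational(152509, 5), Mul(Rational(-96, 5), I, Pow(14, Rational(1, 2)))) ≈ Add(30502., Mul(-71.840, I))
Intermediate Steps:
Function('O')(T, D) = Mul(D, T)
j = 32 (j = Add(25, Mul(-1, -7)) = Add(25, 7) = 32)
Function('y')(M) = Add(Rational(4, 5), Mul(Rational(-32, 5), Pow(M, Rational(1, 2)))) (Function('y')(M) = Add(Rational(4, 5), Mul(Rational(-1, 5), Mul(32, Pow(M, Rational(1, 2))))) = Add(Rational(4, 5), Mul(Rational(-32, 5), Pow(M, Rational(1, 2)))))
Add(30501, Function('y')(-126)) = Add(30501, Add(Rational(4, 5), Mul(Rational(-32, 5), Pow(-126, Rational(1, 2))))) = Add(30501, Add(Rational(4, 5), Mul(Rational(-32, 5), Mul(3, I, Pow(14, Rational(1, 2)))))) = Add(30501, Add(Rational(4, 5), Mul(Rational(-96, 5), I, Pow(14, Rational(1, 2))))) = Add(Rational(152509, 5), Mul(Rational(-96, 5), I, Pow(14, Rational(1, 2))))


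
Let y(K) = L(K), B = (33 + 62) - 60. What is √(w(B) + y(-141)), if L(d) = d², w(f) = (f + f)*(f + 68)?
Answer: √27091 ≈ 164.59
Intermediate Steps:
B = 35 (B = 95 - 60 = 35)
w(f) = 2*f*(68 + f) (w(f) = (2*f)*(68 + f) = 2*f*(68 + f))
y(K) = K²
√(w(B) + y(-141)) = √(2*35*(68 + 35) + (-141)²) = √(2*35*103 + 19881) = √(7210 + 19881) = √27091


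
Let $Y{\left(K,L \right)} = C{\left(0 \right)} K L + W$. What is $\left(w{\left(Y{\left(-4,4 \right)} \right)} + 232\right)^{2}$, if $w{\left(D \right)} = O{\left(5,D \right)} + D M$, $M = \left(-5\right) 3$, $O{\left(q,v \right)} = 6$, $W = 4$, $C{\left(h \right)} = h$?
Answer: $31684$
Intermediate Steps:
$Y{\left(K,L \right)} = 4$ ($Y{\left(K,L \right)} = 0 K L + 4 = 0 L + 4 = 0 + 4 = 4$)
$M = -15$
$w{\left(D \right)} = 6 - 15 D$ ($w{\left(D \right)} = 6 + D \left(-15\right) = 6 - 15 D$)
$\left(w{\left(Y{\left(-4,4 \right)} \right)} + 232\right)^{2} = \left(\left(6 - 60\right) + 232\right)^{2} = \left(-54 + 232\right)^{2} = 178^{2} = 31684$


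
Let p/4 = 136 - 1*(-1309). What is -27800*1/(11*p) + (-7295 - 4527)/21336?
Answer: -33619589/33913572 ≈ -0.99133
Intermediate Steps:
p = 5780 (p = 4*(136 - 1*(-1309)) = 4*(136 + 1309) = 4*1445 = 5780)
-27800*1/(11*p) + (-7295 - 4527)/21336 = -27800/(11*5780) + (-7295 - 4527)/21336 = -27800/63580 - 11822*1/21336 = -27800*1/63580 - 5911/10668 = -1390/3179 - 5911/10668 = -33619589/33913572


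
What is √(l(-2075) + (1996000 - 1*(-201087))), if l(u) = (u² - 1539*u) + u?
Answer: 21*√21982 ≈ 3113.5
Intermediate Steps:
l(u) = u² - 1538*u
√(l(-2075) + (1996000 - 1*(-201087))) = √(-2075*(-1538 - 2075) + (1996000 - 1*(-201087))) = √(-2075*(-3613) + (1996000 + 201087)) = √(7496975 + 2197087) = √9694062 = 21*√21982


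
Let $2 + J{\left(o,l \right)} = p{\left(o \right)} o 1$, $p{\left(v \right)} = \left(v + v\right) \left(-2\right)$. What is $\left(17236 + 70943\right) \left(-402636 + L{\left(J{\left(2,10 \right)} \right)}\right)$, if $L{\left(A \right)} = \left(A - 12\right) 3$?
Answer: $-35511975954$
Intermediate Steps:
$p{\left(v \right)} = - 4 v$ ($p{\left(v \right)} = 2 v \left(-2\right) = - 4 v$)
$J{\left(o,l \right)} = -2 - 4 o^{2}$ ($J{\left(o,l \right)} = -2 + - 4 o o 1 = -2 + - 4 o^{2} \cdot 1 = -2 - 4 o^{2}$)
$L{\left(A \right)} = -36 + 3 A$ ($L{\left(A \right)} = \left(-12 + A\right) 3 = -36 + 3 A$)
$\left(17236 + 70943\right) \left(-402636 + L{\left(J{\left(2,10 \right)} \right)}\right) = \left(17236 + 70943\right) \left(-402636 + \left(-36 + 3 \left(-2 - 4 \cdot 2^{2}\right)\right)\right) = 88179 \left(-402636 + \left(-36 + 3 \left(-2 - 16\right)\right)\right) = 88179 \left(-402636 + \left(-36 + 3 \left(-18\right)\right)\right) = 88179 \left(-402636 - 90\right) = 88179 \left(-402726\right) = -35511975954$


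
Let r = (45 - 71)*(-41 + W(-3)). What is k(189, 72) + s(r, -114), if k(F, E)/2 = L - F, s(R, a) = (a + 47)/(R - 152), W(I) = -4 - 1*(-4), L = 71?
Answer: -215771/914 ≈ -236.07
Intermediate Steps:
W(I) = 0 (W(I) = -4 + 4 = 0)
r = 1066 (r = (45 - 71)*(-41 + 0) = -26*(-41) = 1066)
s(R, a) = (47 + a)/(-152 + R)
k(F, E) = 142 - 2*F (k(F, E) = 2*(71 - F) = 142 - 2*F)
k(189, 72) + s(r, -114) = (142 - 2*189) + (47 - 114)/(-152 + 1066) = (142 - 378) - 67/914 = -236 + (1/914)*(-67) = -236 - 67/914 = -215771/914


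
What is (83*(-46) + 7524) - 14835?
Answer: -11129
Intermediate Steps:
(83*(-46) + 7524) - 14835 = (-3818 + 7524) - 14835 = 3706 - 14835 = -11129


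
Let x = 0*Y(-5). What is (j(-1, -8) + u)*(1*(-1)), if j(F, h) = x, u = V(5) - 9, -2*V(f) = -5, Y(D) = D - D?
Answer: 13/2 ≈ 6.5000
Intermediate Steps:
Y(D) = 0
V(f) = 5/2 (V(f) = -½*(-5) = 5/2)
u = -13/2 (u = 5/2 - 9 = -13/2 ≈ -6.5000)
x = 0 (x = 0*0 = 0)
j(F, h) = 0
(j(-1, -8) + u)*(1*(-1)) = (0 - 13/2)*(1*(-1)) = -13/2*(-1) = 13/2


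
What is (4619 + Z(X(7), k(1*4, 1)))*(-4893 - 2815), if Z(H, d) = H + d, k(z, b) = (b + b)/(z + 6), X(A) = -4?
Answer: -177869808/5 ≈ -3.5574e+7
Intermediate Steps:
k(z, b) = 2*b/(6 + z) (k(z, b) = (2*b)/(6 + z) = 2*b/(6 + z))
(4619 + Z(X(7), k(1*4, 1)))*(-4893 - 2815) = (4619 + (-4 + 2*1/(6 + 1*4)))*(-4893 - 2815) = (4619 + (-4 + 2*1/(6 + 4)))*(-7708) = (4619 + (-4 + 2*1/10))*(-7708) = (4619 + (-4 + 2*1*(1/10)))*(-7708) = (4619 + (-4 + 1/5))*(-7708) = (4619 - 19/5)*(-7708) = (23076/5)*(-7708) = -177869808/5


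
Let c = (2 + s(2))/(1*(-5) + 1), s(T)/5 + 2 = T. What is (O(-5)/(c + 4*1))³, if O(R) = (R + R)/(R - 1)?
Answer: 1000/9261 ≈ 0.10798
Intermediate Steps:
s(T) = -10 + 5*T
c = -½ (c = (2 + (-10 + 5*2))/(1*(-5) + 1) = (2 + (-10 + 10))/(-5 + 1) = (2 + 0)/(-4) = 2*(-¼) = -½ ≈ -0.50000)
O(R) = 2*R/(-1 + R) (O(R) = (2*R)/(-1 + R) = 2*R/(-1 + R))
(O(-5)/(c + 4*1))³ = ((2*(-5)/(-1 - 5))/(-½ + 4*1))³ = ((2*(-5)/(-6))/(-½ + 4))³ = ((2*(-5)*(-⅙))/(7/2))³ = ((5/3)*(2/7))³ = (10/21)³ = 1000/9261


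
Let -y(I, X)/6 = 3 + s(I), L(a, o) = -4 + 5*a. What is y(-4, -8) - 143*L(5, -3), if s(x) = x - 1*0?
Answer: -2997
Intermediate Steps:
s(x) = x (s(x) = x + 0 = x)
y(I, X) = -18 - 6*I (y(I, X) = -6*(3 + I) = -18 - 6*I)
y(-4, -8) - 143*L(5, -3) = (-18 - 6*(-4)) - 143*(-4 + 5*5) = (-18 + 24) - 143*(-4 + 25) = 6 - 143*21 = 6 - 3003 = -2997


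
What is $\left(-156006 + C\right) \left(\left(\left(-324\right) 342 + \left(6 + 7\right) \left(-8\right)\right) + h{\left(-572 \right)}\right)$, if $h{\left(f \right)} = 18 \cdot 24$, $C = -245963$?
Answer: $44409535120$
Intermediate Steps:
$h{\left(f \right)} = 432$
$\left(-156006 + C\right) \left(\left(\left(-324\right) 342 + \left(6 + 7\right) \left(-8\right)\right) + h{\left(-572 \right)}\right) = \left(-156006 - 245963\right) \left(\left(\left(-324\right) 342 + \left(6 + 7\right) \left(-8\right)\right) + 432\right) = - 401969 \left(\left(-110808 + 13 \left(-8\right)\right) + 432\right) = - 401969 \left(\left(-110808 - 104\right) + 432\right) = - 401969 \left(-110912 + 432\right) = \left(-401969\right) \left(-110480\right) = 44409535120$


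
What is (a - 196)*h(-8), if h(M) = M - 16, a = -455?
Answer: 15624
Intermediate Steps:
h(M) = -16 + M
(a - 196)*h(-8) = (-455 - 196)*(-16 - 8) = -651*(-24) = 15624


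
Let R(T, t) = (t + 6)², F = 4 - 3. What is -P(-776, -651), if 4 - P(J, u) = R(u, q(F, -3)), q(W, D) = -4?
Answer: 0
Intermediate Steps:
F = 1
R(T, t) = (6 + t)²
P(J, u) = 0 (P(J, u) = 4 - (6 - 4)² = 4 - 1*2² = 4 - 1*4 = 4 - 4 = 0)
-P(-776, -651) = -1*0 = 0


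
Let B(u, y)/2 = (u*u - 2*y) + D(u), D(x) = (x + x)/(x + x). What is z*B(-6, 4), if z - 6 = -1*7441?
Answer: -431230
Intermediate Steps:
D(x) = 1 (D(x) = (2*x)/((2*x)) = (2*x)*(1/(2*x)) = 1)
z = -7435 (z = 6 - 1*7441 = 6 - 7441 = -7435)
B(u, y) = 2 - 4*y + 2*u² (B(u, y) = 2*((u*u - 2*y) + 1) = 2*((u² - 2*y) + 1) = 2*(1 + u² - 2*y) = 2 - 4*y + 2*u²)
z*B(-6, 4) = -7435*(2 - 4*4 + 2*(-6)²) = -7435*(2 - 16 + 2*36) = -7435*(2 - 16 + 72) = -7435*58 = -431230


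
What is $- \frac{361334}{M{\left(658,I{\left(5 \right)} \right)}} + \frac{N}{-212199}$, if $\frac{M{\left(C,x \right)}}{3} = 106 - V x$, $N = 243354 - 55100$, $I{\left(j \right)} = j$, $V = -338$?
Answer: $- \frac{4316057001}{63518234} \approx -67.95$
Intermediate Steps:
$N = 188254$ ($N = 243354 - 55100 = 188254$)
$M{\left(C,x \right)} = 318 + 1014 x$ ($M{\left(C,x \right)} = 3 \left(106 - - 338 x\right) = 3 \left(106 + 338 x\right) = 318 + 1014 x$)
$- \frac{361334}{M{\left(658,I{\left(5 \right)} \right)}} + \frac{N}{-212199} = - \frac{361334}{318 + 1014 \cdot 5} + \frac{188254}{-212199} = - \frac{361334}{318 + 5070} + 188254 \left(- \frac{1}{212199}\right) = - \frac{361334}{5388} - \frac{188254}{212199} = \left(-361334\right) \frac{1}{5388} - \frac{188254}{212199} = - \frac{180667}{2694} - \frac{188254}{212199} = - \frac{4316057001}{63518234}$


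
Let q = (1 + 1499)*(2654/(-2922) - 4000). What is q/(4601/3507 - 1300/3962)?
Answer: -2900687993143500/475522871 ≈ -6.1000e+6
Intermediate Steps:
q = -2922663500/487 (q = 1500*(2654*(-1/2922) - 4000) = 1500*(-1327/1461 - 4000) = 1500*(-5845327/1461) = -2922663500/487 ≈ -6.0014e+6)
q/(4601/3507 - 1300/3962) = -2922663500/(487*(4601/3507 - 1300/3962)) = -2922663500/(487*(4601*(1/3507) - 1300*1/3962)) = -2922663500/(487*(4601/3507 - 650/1981)) = -2922663500/(487*976433/992481) = -2922663500/487*992481/976433 = -2900687993143500/475522871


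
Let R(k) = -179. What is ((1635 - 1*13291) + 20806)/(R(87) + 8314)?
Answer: 1830/1627 ≈ 1.1248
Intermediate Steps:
((1635 - 1*13291) + 20806)/(R(87) + 8314) = ((1635 - 1*13291) + 20806)/(-179 + 8314) = ((1635 - 13291) + 20806)/8135 = (-11656 + 20806)*(1/8135) = 9150*(1/8135) = 1830/1627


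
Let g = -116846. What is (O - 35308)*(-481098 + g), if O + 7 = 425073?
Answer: -233053457552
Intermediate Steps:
O = 425066 (O = -7 + 425073 = 425066)
(O - 35308)*(-481098 + g) = (425066 - 35308)*(-481098 - 116846) = 389758*(-597944) = -233053457552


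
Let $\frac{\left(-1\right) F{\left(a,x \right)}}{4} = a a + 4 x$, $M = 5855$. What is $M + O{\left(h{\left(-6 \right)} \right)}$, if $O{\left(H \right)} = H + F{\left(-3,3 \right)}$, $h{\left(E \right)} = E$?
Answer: $5765$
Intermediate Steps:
$F{\left(a,x \right)} = - 16 x - 4 a^{2}$ ($F{\left(a,x \right)} = - 4 \left(a a + 4 x\right) = - 4 \left(a^{2} + 4 x\right) = - 16 x - 4 a^{2}$)
$O{\left(H \right)} = -84 + H$ ($O{\left(H \right)} = H - \left(48 + 4 \left(-3\right)^{2}\right) = H - 84 = -84 + H$)
$M + O{\left(h{\left(-6 \right)} \right)} = 5855 - 90 = 5765$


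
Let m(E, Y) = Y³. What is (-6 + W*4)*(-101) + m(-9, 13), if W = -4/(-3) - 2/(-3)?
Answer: 1995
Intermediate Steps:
W = 2 (W = -4*(-⅓) - 2*(-⅓) = 4/3 + ⅔ = 2)
(-6 + W*4)*(-101) + m(-9, 13) = (-6 + 2*4)*(-101) + 13³ = (-6 + 8)*(-101) + 2197 = 2*(-101) + 2197 = -202 + 2197 = 1995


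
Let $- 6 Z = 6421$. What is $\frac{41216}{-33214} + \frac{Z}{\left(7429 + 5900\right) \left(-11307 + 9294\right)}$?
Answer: $- \frac{3317527104949}{2673522102834} \approx -1.2409$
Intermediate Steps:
$Z = - \frac{6421}{6}$ ($Z = \left(- \frac{1}{6}\right) 6421 = - \frac{6421}{6} \approx -1070.2$)
$\frac{41216}{-33214} + \frac{Z}{\left(7429 + 5900\right) \left(-11307 + 9294\right)} = \frac{41216}{-33214} - \frac{6421}{6 \left(7429 + 5900\right) \left(-11307 + 9294\right)} = 41216 \left(- \frac{1}{33214}\right) - \frac{6421}{6 \cdot 13329 \left(-2013\right)} = - \frac{20608}{16607} - \frac{6421}{6 \left(-26831277\right)} = - \frac{20608}{16607} - - \frac{6421}{160987662} = - \frac{20608}{16607} + \frac{6421}{160987662} = - \frac{3317527104949}{2673522102834}$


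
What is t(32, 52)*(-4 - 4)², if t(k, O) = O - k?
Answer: 1280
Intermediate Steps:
t(32, 52)*(-4 - 4)² = (52 - 1*32)*(-4 - 4)² = (52 - 32)*(-8)² = 20*64 = 1280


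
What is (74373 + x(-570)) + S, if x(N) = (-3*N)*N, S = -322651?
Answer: -1222978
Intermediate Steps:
x(N) = -3*N²
(74373 + x(-570)) + S = (74373 - 3*(-570)²) - 322651 = (74373 - 3*324900) - 322651 = (74373 - 974700) - 322651 = -900327 - 322651 = -1222978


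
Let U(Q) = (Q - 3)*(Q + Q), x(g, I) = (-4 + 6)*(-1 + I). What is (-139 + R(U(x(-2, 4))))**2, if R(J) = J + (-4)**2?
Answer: 7569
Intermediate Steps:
x(g, I) = -2 + 2*I (x(g, I) = 2*(-1 + I) = -2 + 2*I)
U(Q) = 2*Q*(-3 + Q) (U(Q) = (-3 + Q)*(2*Q) = 2*Q*(-3 + Q))
R(J) = 16 + J (R(J) = J + 16 = 16 + J)
(-139 + R(U(x(-2, 4))))**2 = (-139 + (16 + 2*(-2 + 2*4)*(-3 + (-2 + 2*4))))**2 = (-139 + (16 + 2*(-2 + 8)*(-3 + (-2 + 8))))**2 = (-139 + (16 + 2*6*(-3 + 6)))**2 = (-139 + (16 + 2*6*3))**2 = (-139 + (16 + 36))**2 = (-139 + 52)**2 = (-87)**2 = 7569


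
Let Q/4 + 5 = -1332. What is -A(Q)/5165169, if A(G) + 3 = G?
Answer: 5351/5165169 ≈ 0.0010360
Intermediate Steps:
Q = -5348 (Q = -20 + 4*(-1332) = -20 - 5328 = -5348)
A(G) = -3 + G
-A(Q)/5165169 = -(-3 - 5348)/5165169 = -(-5351)/5165169 = -1*(-5351/5165169) = 5351/5165169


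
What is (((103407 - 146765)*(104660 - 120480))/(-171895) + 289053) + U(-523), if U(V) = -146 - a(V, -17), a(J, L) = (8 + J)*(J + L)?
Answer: 234349141/34379 ≈ 6816.6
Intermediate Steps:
U(V) = -10 - V**2 + 9*V (U(V) = -146 - (V**2 + 8*V + 8*(-17) + V*(-17)) = -146 - (V**2 + 8*V - 136 - 17*V) = -146 - (-136 + V**2 - 9*V) = -146 + (136 - V**2 + 9*V) = -10 - V**2 + 9*V)
(((103407 - 146765)*(104660 - 120480))/(-171895) + 289053) + U(-523) = (((103407 - 146765)*(104660 - 120480))/(-171895) + 289053) + (-10 - 1*(-523)**2 + 9*(-523)) = (-43358*(-15820)*(-1/171895) + 289053) + (-10 - 1*273529 - 4707) = (685923560*(-1/171895) + 289053) + (-10 - 273529 - 4707) = (-137184712/34379 + 289053) - 278246 = 9800168375/34379 - 278246 = 234349141/34379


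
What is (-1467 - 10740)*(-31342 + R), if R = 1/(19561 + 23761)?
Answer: 16574641687461/43322 ≈ 3.8259e+8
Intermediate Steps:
R = 1/43322 ≈ 2.3083e-5
(-1467 - 10740)*(-31342 + R) = (-1467 - 10740)*(-31342 + 1/43322) = -12207*(-1357798123/43322) = 16574641687461/43322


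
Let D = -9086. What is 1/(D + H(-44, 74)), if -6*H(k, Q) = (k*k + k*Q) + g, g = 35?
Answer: -6/53231 ≈ -0.00011272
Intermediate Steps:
H(k, Q) = -35/6 - k**2/6 - Q*k/6 (H(k, Q) = -((k*k + k*Q) + 35)/6 = -((k**2 + Q*k) + 35)/6 = -(35 + k**2 + Q*k)/6 = -35/6 - k**2/6 - Q*k/6)
1/(D + H(-44, 74)) = 1/(-9086 + (-35/6 - 1/6*(-44)**2 - 1/6*74*(-44))) = 1/(-9086 + (-35/6 - 1/6*1936 + 1628/3)) = 1/(-9086 + (-35/6 - 968/3 + 1628/3)) = 1/(-9086 + 1285/6) = 1/(-53231/6) = -6/53231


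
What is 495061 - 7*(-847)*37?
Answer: 714434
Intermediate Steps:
495061 - 7*(-847)*37 = 495061 - (-5929)*37 = 495061 - 1*(-219373) = 495061 + 219373 = 714434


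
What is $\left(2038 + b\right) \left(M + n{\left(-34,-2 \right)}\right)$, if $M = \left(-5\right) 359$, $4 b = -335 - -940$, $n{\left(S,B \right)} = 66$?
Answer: $- \frac{15140853}{4} \approx -3.7852 \cdot 10^{6}$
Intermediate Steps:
$b = \frac{605}{4}$ ($b = \frac{-335 - -940}{4} = \frac{-335 + 940}{4} = \frac{1}{4} \cdot 605 = \frac{605}{4} \approx 151.25$)
$M = -1795$
$\left(2038 + b\right) \left(M + n{\left(-34,-2 \right)}\right) = \left(2038 + \frac{605}{4}\right) \left(-1795 + 66\right) = \frac{8757}{4} \left(-1729\right) = - \frac{15140853}{4}$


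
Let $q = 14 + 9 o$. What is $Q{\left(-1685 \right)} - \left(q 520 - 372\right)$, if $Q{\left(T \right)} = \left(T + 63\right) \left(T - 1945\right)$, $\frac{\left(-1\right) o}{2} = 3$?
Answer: $5909032$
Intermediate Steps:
$o = -6$ ($o = \left(-2\right) 3 = -6$)
$q = -40$ ($q = 14 + 9 \left(-6\right) = 14 - 54 = -40$)
$Q{\left(T \right)} = \left(-1945 + T\right) \left(63 + T\right)$ ($Q{\left(T \right)} = \left(63 + T\right) \left(-1945 + T\right) = \left(-1945 + T\right) \left(63 + T\right)$)
$Q{\left(-1685 \right)} - \left(q 520 - 372\right) = \left(-122535 + \left(-1685\right)^{2} - -3171170\right) - \left(\left(-40\right) 520 - 372\right) = \left(-122535 + 2839225 + 3171170\right) - \left(-20800 - 372\right) = 5887860 - -21172 = 5887860 + 21172 = 5909032$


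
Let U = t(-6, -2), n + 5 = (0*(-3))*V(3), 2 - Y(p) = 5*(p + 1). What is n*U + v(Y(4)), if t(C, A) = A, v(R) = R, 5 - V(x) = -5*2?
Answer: -13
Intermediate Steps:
V(x) = 15 (V(x) = 5 - (-5)*2 = 5 - 1*(-10) = 5 + 10 = 15)
Y(p) = -3 - 5*p (Y(p) = 2 - 5*(p + 1) = 2 - 5*(1 + p) = 2 - (5 + 5*p) = 2 + (-5 - 5*p) = -3 - 5*p)
n = -5 (n = -5 + (0*(-3))*15 = -5 + 0*15 = -5 + 0 = -5)
U = -2
n*U + v(Y(4)) = -5*(-2) + (-3 - 5*4) = 10 + (-3 - 20) = 10 - 23 = -13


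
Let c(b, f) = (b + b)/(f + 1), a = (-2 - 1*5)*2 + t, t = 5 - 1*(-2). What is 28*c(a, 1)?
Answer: -196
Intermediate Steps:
t = 7 (t = 5 + 2 = 7)
a = -7 (a = (-2 - 1*5)*2 + 7 = (-2 - 5)*2 + 7 = -7*2 + 7 = -14 + 7 = -7)
c(b, f) = 2*b/(1 + f) (c(b, f) = (2*b)/(1 + f) = 2*b/(1 + f))
28*c(a, 1) = 28*(2*(-7)/(1 + 1)) = 28*(2*(-7)/2) = 28*(2*(-7)*(½)) = 28*(-7) = -196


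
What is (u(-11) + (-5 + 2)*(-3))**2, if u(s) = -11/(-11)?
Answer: 100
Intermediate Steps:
u(s) = 1 (u(s) = -11*(-1/11) = 1)
(u(-11) + (-5 + 2)*(-3))**2 = (1 + (-5 + 2)*(-3))**2 = (1 - 3*(-3))**2 = (1 + 9)**2 = 10**2 = 100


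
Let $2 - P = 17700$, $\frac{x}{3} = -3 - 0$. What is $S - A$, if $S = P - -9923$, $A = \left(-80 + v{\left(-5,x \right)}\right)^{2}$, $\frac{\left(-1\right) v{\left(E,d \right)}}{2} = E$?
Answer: $-12675$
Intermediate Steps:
$x = -9$ ($x = 3 \left(-3 - 0\right) = 3 \left(-3 + 0\right) = 3 \left(-3\right) = -9$)
$P = -17698$ ($P = 2 - 17700 = -17698$)
$v{\left(E,d \right)} = - 2 E$
$A = 4900$ ($A = \left(-80 - -10\right)^{2} = \left(-80 + 10\right)^{2} = \left(-70\right)^{2} = 4900$)
$S = -7775$ ($S = -17698 - -9923 = -17698 + 9923 = -7775$)
$S - A = -7775 - 4900 = -12675$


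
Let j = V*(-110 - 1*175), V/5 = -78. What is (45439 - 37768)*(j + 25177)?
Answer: 1045764417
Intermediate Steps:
V = -390 (V = 5*(-78) = -390)
j = 111150 (j = -390*(-110 - 1*175) = -390*(-110 - 175) = -390*(-285) = 111150)
(45439 - 37768)*(j + 25177) = (45439 - 37768)*(111150 + 25177) = 7671*136327 = 1045764417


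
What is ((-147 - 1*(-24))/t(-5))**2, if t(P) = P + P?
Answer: 15129/100 ≈ 151.29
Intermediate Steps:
t(P) = 2*P
((-147 - 1*(-24))/t(-5))**2 = ((-147 - 1*(-24))/((2*(-5))))**2 = ((-147 + 24)/(-10))**2 = (-123*(-1/10))**2 = (123/10)**2 = 15129/100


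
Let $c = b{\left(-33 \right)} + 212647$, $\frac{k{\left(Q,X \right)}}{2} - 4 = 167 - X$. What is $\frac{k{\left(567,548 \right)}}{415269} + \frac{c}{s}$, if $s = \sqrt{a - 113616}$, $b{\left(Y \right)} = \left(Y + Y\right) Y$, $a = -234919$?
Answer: $- \frac{754}{415269} - \frac{42965 i \sqrt{348535}}{69707} \approx -0.0018157 - 363.88 i$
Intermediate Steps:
$k{\left(Q,X \right)} = 342 - 2 X$ ($k{\left(Q,X \right)} = 8 + 2 \left(167 - X\right) = 8 - \left(-334 + 2 X\right) = 342 - 2 X$)
$b{\left(Y \right)} = 2 Y^{2}$ ($b{\left(Y \right)} = 2 Y Y = 2 Y^{2}$)
$c = 214825$ ($c = 2 \left(-33\right)^{2} + 212647 = 2 \cdot 1089 + 212647 = 2178 + 212647 = 214825$)
$s = i \sqrt{348535}$ ($s = \sqrt{-234919 - 113616} = \sqrt{-348535} = i \sqrt{348535} \approx 590.37 i$)
$\frac{k{\left(567,548 \right)}}{415269} + \frac{c}{s} = \frac{342 - 1096}{415269} + \frac{214825}{i \sqrt{348535}} = \left(342 - 1096\right) \frac{1}{415269} + 214825 \left(- \frac{i \sqrt{348535}}{348535}\right) = \left(-754\right) \frac{1}{415269} - \frac{42965 i \sqrt{348535}}{69707} = - \frac{754}{415269} - \frac{42965 i \sqrt{348535}}{69707}$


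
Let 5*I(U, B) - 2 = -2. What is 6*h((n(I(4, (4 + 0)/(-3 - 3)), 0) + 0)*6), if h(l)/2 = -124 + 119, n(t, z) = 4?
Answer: -60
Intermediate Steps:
I(U, B) = 0 (I(U, B) = ⅖ + (⅕)*(-2) = ⅖ - ⅖ = 0)
h(l) = -10 (h(l) = 2*(-124 + 119) = 2*(-5) = -10)
6*h((n(I(4, (4 + 0)/(-3 - 3)), 0) + 0)*6) = 6*(-10) = -60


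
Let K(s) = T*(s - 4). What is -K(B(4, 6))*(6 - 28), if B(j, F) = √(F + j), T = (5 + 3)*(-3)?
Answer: 2112 - 528*√10 ≈ 442.32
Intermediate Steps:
T = -24 (T = 8*(-3) = -24)
K(s) = 96 - 24*s (K(s) = -24*(s - 4) = -24*(-4 + s) = 96 - 24*s)
-K(B(4, 6))*(6 - 28) = -(96 - 24*√(6 + 4))*(6 - 28) = -(96 - 24*√10)*(-22) = -(-2112 + 528*√10) = 2112 - 528*√10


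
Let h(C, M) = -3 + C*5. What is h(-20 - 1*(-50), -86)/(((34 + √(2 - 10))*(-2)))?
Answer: -833/388 + 49*I*√2/388 ≈ -2.1469 + 0.1786*I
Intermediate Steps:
h(C, M) = -3 + 5*C
h(-20 - 1*(-50), -86)/(((34 + √(2 - 10))*(-2))) = (-3 + 5*(-20 - 1*(-50)))/(((34 + √(2 - 10))*(-2))) = (-3 + 5*(-20 + 50))/(((34 + √(-8))*(-2))) = (-3 + 5*30)/(((34 + 2*I*√2)*(-2))) = (-3 + 150)/(-68 - 4*I*√2) = 147/(-68 - 4*I*√2)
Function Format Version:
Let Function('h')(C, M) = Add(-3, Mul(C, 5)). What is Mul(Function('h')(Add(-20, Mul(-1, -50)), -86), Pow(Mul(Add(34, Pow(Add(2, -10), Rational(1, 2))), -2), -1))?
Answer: Add(Rational(-833, 388), Mul(Rational(49, 388), I, Pow(2, Rational(1, 2)))) ≈ Add(-2.1469, Mul(0.17860, I))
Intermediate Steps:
Function('h')(C, M) = Add(-3, Mul(5, C))
Mul(Function('h')(Add(-20, Mul(-1, -50)), -86), Pow(Mul(Add(34, Pow(Add(2, -10), Rational(1, 2))), -2), -1)) = Mul(Add(-3, Mul(5, Add(-20, Mul(-1, -50)))), Pow(Mul(Add(34, Pow(Add(2, -10), Rational(1, 2))), -2), -1)) = Mul(Add(-3, Mul(5, Add(-20, 50))), Pow(Mul(Add(34, Pow(-8, Rational(1, 2))), -2), -1)) = Mul(Add(-3, Mul(5, 30)), Pow(Mul(Add(34, Mul(2, I, Pow(2, Rational(1, 2)))), -2), -1)) = Mul(Add(-3, 150), Pow(Add(-68, Mul(-4, I, Pow(2, Rational(1, 2)))), -1)) = Mul(147, Pow(Add(-68, Mul(-4, I, Pow(2, Rational(1, 2)))), -1))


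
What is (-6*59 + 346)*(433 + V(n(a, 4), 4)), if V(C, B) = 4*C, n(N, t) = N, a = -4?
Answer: -3336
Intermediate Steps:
(-6*59 + 346)*(433 + V(n(a, 4), 4)) = (-6*59 + 346)*(433 + 4*(-4)) = (-354 + 346)*(433 - 16) = -8*417 = -3336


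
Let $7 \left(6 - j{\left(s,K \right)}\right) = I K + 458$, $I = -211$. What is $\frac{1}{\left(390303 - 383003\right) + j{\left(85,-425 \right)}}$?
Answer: $- \frac{7}{38991} \approx -0.00017953$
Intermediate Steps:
$j{\left(s,K \right)} = - \frac{416}{7} + \frac{211 K}{7}$ ($j{\left(s,K \right)} = 6 - \frac{- 211 K + 458}{7} = 6 - \frac{458 - 211 K}{7} = 6 + \left(- \frac{458}{7} + \frac{211 K}{7}\right) = - \frac{416}{7} + \frac{211 K}{7}$)
$\frac{1}{\left(390303 - 383003\right) + j{\left(85,-425 \right)}} = \frac{1}{\left(390303 - 383003\right) + \left(- \frac{416}{7} + \frac{211}{7} \left(-425\right)\right)} = \frac{1}{7300 - \frac{90091}{7}} = \frac{1}{- \frac{38991}{7}} = - \frac{7}{38991}$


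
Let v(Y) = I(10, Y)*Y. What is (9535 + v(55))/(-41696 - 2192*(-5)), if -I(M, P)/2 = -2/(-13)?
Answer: -1095/3536 ≈ -0.30967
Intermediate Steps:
I(M, P) = -4/13 (I(M, P) = -(-4)/(-13) = -(-4)*(-1)/13 = -2*2/13 = -4/13)
v(Y) = -4*Y/13
(9535 + v(55))/(-41696 - 2192*(-5)) = (9535 - 4/13*55)/(-41696 - 2192*(-5)) = (9535 - 220/13)/(-41696 + 10960) = (123735/13)/(-30736) = (123735/13)*(-1/30736) = -1095/3536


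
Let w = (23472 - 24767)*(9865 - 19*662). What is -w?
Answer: -3513335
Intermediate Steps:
w = 3513335 (w = -1295*(9865 - 12578) = -1295*(-2713) = 3513335)
-w = -1*3513335 = -3513335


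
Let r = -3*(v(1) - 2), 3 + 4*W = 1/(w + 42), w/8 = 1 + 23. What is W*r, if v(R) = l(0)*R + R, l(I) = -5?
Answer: -701/52 ≈ -13.481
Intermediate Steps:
w = 192 (w = 8*(1 + 23) = 8*24 = 192)
v(R) = -4*R (v(R) = -5*R + R = -4*R)
W = -701/936 (W = -3/4 + 1/(4*(192 + 42)) = -3/4 + (1/4)/234 = -3/4 + (1/4)*(1/234) = -3/4 + 1/936 = -701/936 ≈ -0.74893)
r = 18 (r = -3*(-4*1 - 2) = -3*(-4 - 2) = -3*(-6) = 18)
W*r = -701/936*18 = -701/52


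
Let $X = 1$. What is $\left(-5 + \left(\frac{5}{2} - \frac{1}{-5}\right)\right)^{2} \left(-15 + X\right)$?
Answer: $- \frac{3703}{50} \approx -74.06$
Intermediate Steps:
$\left(-5 + \left(\frac{5}{2} - \frac{1}{-5}\right)\right)^{2} \left(-15 + X\right) = \left(-5 + \left(\frac{5}{2} - \frac{1}{-5}\right)\right)^{2} \left(-15 + 1\right) = \left(-5 + \left(5 \cdot \frac{1}{2} - - \frac{1}{5}\right)\right)^{2} \left(-14\right) = \left(-5 + \left(\frac{5}{2} + \frac{1}{5}\right)\right)^{2} \left(-14\right) = \left(-5 + \frac{27}{10}\right)^{2} \left(-14\right) = \left(- \frac{23}{10}\right)^{2} \left(-14\right) = \frac{529}{100} \left(-14\right) = - \frac{3703}{50}$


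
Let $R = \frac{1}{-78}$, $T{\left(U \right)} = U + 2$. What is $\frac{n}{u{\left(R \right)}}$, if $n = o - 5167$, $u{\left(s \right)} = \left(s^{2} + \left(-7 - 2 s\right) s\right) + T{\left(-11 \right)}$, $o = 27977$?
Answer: $- \frac{138776040}{54211} \approx -2559.9$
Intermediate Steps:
$T{\left(U \right)} = 2 + U$
$R = - \frac{1}{78} \approx -0.012821$
$u{\left(s \right)} = -9 + s^{2} + s \left(-7 - 2 s\right)$ ($u{\left(s \right)} = \left(s^{2} + \left(-7 - 2 s\right) s\right) + \left(2 - 11\right) = \left(s^{2} + s \left(-7 - 2 s\right)\right) - 9 = -9 + s^{2} + s \left(-7 - 2 s\right)$)
$n = 22810$ ($n = 27977 - 5167 = 22810$)
$\frac{n}{u{\left(R \right)}} = \frac{22810}{-9 - \left(- \frac{1}{78}\right)^{2} - - \frac{7}{78}} = \frac{22810}{-9 - \frac{1}{6084} + \frac{7}{78}} = \frac{22810}{- \frac{54211}{6084}} = 22810 \left(- \frac{6084}{54211}\right) = - \frac{138776040}{54211}$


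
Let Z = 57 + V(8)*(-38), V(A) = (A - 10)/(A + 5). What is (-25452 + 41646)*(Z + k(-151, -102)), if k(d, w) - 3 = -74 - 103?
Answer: -23400330/13 ≈ -1.8000e+6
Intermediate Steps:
V(A) = (-10 + A)/(5 + A)
Z = 817/13 (Z = 57 + ((-10 + 8)/(5 + 8))*(-38) = 57 + (-2/13)*(-38) = 57 + ((1/13)*(-2))*(-38) = 57 - 2/13*(-38) = 57 + 76/13 = 817/13 ≈ 62.846)
k(d, w) = -174 (k(d, w) = 3 + (-74 - 103) = 3 - 177 = -174)
(-25452 + 41646)*(Z + k(-151, -102)) = (-25452 + 41646)*(817/13 - 174) = 16194*(-1445/13) = -23400330/13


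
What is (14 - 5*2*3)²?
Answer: 256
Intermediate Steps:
(14 - 5*2*3)² = (14 - 10*3)² = (14 - 30)² = (-16)² = 256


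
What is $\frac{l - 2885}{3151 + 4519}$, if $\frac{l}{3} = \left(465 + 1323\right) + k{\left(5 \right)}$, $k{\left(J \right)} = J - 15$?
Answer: $\frac{2449}{7670} \approx 0.3193$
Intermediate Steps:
$k{\left(J \right)} = -15 + J$
$l = 5334$ ($l = 3 \left(\left(465 + 1323\right) + \left(-15 + 5\right)\right) = 3 \left(1788 - 10\right) = 3 \cdot 1778 = 5334$)
$\frac{l - 2885}{3151 + 4519} = \frac{5334 - 2885}{3151 + 4519} = \frac{2449}{7670}$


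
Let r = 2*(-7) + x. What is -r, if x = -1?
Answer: 15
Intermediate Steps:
r = -15 (r = 2*(-7) - 1 = -14 - 1 = -15)
-r = -1*(-15) = 15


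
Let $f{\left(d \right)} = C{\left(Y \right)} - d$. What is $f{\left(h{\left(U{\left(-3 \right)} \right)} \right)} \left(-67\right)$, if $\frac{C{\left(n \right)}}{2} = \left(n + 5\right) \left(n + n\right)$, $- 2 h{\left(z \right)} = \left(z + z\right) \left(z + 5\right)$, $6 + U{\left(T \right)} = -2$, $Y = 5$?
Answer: $-15008$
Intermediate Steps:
$U{\left(T \right)} = -8$ ($U{\left(T \right)} = -6 - 2 = -8$)
$h{\left(z \right)} = - z \left(5 + z\right)$ ($h{\left(z \right)} = - \frac{\left(z + z\right) \left(z + 5\right)}{2} = - \frac{2 z \left(5 + z\right)}{2} = - z \left(5 + z\right)$)
$C{\left(n \right)} = 4 n \left(5 + n\right)$ ($C{\left(n \right)} = 2 \left(n + 5\right) \left(n + n\right) = 2 \left(5 + n\right) 2 n = 2 \cdot 2 n \left(5 + n\right) = 4 n \left(5 + n\right)$)
$f{\left(d \right)} = 200 - d$ ($f{\left(d \right)} = 4 \cdot 5 \left(5 + 5\right) - d = 4 \cdot 5 \cdot 10 - d = 200 - d$)
$f{\left(h{\left(U{\left(-3 \right)} \right)} \right)} \left(-67\right) = \left(200 - \left(-1\right) \left(-8\right) \left(5 - 8\right)\right) \left(-67\right) = \left(200 - \left(-1\right) \left(-8\right) \left(-3\right)\right) \left(-67\right) = \left(200 - -24\right) \left(-67\right) = \left(200 + 24\right) \left(-67\right) = 224 \left(-67\right) = -15008$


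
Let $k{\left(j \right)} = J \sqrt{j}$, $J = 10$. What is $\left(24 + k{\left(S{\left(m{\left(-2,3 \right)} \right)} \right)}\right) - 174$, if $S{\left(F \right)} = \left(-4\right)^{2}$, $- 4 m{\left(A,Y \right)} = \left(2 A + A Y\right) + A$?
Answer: $-110$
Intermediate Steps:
$m{\left(A,Y \right)} = - \frac{3 A}{4} - \frac{A Y}{4}$ ($m{\left(A,Y \right)} = - \frac{\left(2 A + A Y\right) + A}{4} = - \frac{3 A + A Y}{4} = - \frac{3 A}{4} - \frac{A Y}{4}$)
$S{\left(F \right)} = 16$
$k{\left(j \right)} = 10 \sqrt{j}$
$\left(24 + k{\left(S{\left(m{\left(-2,3 \right)} \right)} \right)}\right) - 174 = \left(24 + 10 \sqrt{16}\right) - 174 = \left(24 + 10 \cdot 4\right) - 174 = \left(24 + 40\right) - 174 = 64 - 174 = -110$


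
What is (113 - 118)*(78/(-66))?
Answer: 65/11 ≈ 5.9091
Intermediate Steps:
(113 - 118)*(78/(-66)) = -390*(-1)/66 = -5*(-13/11) = 65/11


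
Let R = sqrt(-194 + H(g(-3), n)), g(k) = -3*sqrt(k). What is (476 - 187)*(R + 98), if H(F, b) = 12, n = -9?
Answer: 28322 + 289*I*sqrt(182) ≈ 28322.0 + 3898.8*I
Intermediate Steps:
R = I*sqrt(182) (R = sqrt(-194 + 12) = sqrt(-182) = I*sqrt(182) ≈ 13.491*I)
(476 - 187)*(R + 98) = (476 - 187)*(I*sqrt(182) + 98) = 289*(98 + I*sqrt(182)) = 28322 + 289*I*sqrt(182)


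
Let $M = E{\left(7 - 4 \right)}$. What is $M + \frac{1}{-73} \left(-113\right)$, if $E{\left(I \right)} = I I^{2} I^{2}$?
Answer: $\frac{17852}{73} \approx 244.55$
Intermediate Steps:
$E{\left(I \right)} = I^{5}$ ($E{\left(I \right)} = I^{3} I^{2} = I^{5}$)
$M = 243$ ($M = \left(7 - 4\right)^{5} = 3^{5} = 243$)
$M + \frac{1}{-73} \left(-113\right) = 243 + \frac{1}{-73} \left(-113\right) = 243 - - \frac{113}{73} = 243 + \frac{113}{73} = \frac{17852}{73}$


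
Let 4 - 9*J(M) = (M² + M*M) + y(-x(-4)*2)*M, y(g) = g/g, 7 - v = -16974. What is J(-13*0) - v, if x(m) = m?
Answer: -152825/9 ≈ -16981.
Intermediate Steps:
v = 16981 (v = 7 - 1*(-16974) = 7 + 16974 = 16981)
y(g) = 1
J(M) = 4/9 - 2*M²/9 - M/9 (J(M) = 4/9 - ((M² + M*M) + 1*M)/9 = 4/9 - ((M² + M²) + M)/9 = 4/9 - (2*M² + M)/9 = 4/9 - (M + 2*M²)/9 = 4/9 + (-2*M²/9 - M/9) = 4/9 - 2*M²/9 - M/9)
J(-13*0) - v = (4/9 - 2*(-13*0)²/9 - (-13)*0/9) - 1*16981 = (4/9 - 2/9*0² - ⅑*0) - 16981 = (4/9 - 2/9*0 + 0) - 16981 = (4/9 + 0 + 0) - 16981 = 4/9 - 16981 = -152825/9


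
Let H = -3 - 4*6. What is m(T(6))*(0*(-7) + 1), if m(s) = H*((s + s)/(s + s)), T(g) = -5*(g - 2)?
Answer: -27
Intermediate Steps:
T(g) = 10 - 5*g (T(g) = -5*(-2 + g) = 10 - 5*g)
H = -27 (H = -3 - 24 = -27)
m(s) = -27 (m(s) = -27*(s + s)/(s + s) = -27*2*s/(2*s) = -27*2*s*1/(2*s) = -27*1 = -27)
m(T(6))*(0*(-7) + 1) = -27*(0*(-7) + 1) = -27*(0 + 1) = -27*1 = -27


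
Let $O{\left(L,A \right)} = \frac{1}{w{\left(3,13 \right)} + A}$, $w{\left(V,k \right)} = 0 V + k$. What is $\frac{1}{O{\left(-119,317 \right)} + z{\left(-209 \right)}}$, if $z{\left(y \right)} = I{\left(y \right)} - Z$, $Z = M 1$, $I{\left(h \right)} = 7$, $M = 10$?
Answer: $- \frac{330}{989} \approx -0.33367$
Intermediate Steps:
$Z = 10$ ($Z = 10 \cdot 1 = 10$)
$w{\left(V,k \right)} = k$ ($w{\left(V,k \right)} = 0 + k = k$)
$O{\left(L,A \right)} = \frac{1}{13 + A}$
$z{\left(y \right)} = -3$ ($z{\left(y \right)} = 7 - 10 = -3$)
$\frac{1}{O{\left(-119,317 \right)} + z{\left(-209 \right)}} = \frac{1}{\frac{1}{13 + 317} - 3} = \frac{1}{\frac{1}{330} - 3} = \frac{1}{- \frac{989}{330}} = - \frac{330}{989}$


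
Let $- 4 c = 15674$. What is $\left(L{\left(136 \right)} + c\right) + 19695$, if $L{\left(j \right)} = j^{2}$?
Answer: $\frac{68545}{2} \approx 34273.0$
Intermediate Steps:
$c = - \frac{7837}{2}$ ($c = \left(- \frac{1}{4}\right) 15674 = - \frac{7837}{2} \approx -3918.5$)
$\left(L{\left(136 \right)} + c\right) + 19695 = \left(136^{2} - \frac{7837}{2}\right) + 19695 = \left(18496 - \frac{7837}{2}\right) + 19695 = \frac{29155}{2} + 19695 = \frac{68545}{2}$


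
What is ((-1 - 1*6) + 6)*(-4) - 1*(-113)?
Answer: 117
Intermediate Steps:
((-1 - 1*6) + 6)*(-4) - 1*(-113) = ((-1 - 6) + 6)*(-4) + 113 = (-7 + 6)*(-4) + 113 = -1*(-4) + 113 = 4 + 113 = 117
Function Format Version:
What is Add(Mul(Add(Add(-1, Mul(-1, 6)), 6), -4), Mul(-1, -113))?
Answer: 117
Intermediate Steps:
Add(Mul(Add(Add(-1, Mul(-1, 6)), 6), -4), Mul(-1, -113)) = Add(Mul(Add(Add(-1, -6), 6), -4), 113) = Add(Mul(Add(-7, 6), -4), 113) = Add(Mul(-1, -4), 113) = Add(4, 113) = 117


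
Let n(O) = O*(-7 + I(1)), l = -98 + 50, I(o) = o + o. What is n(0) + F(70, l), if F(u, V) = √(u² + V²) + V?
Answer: -48 + 2*√1801 ≈ 36.876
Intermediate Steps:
I(o) = 2*o
l = -48
F(u, V) = V + √(V² + u²) (F(u, V) = √(V² + u²) + V = V + √(V² + u²))
n(O) = -5*O (n(O) = O*(-7 + 2*1) = O*(-7 + 2) = O*(-5) = -5*O)
n(0) + F(70, l) = -5*0 + (-48 + √((-48)² + 70²)) = 0 + (-48 + √(2304 + 4900)) = 0 + (-48 + √7204) = 0 + (-48 + 2*√1801) = -48 + 2*√1801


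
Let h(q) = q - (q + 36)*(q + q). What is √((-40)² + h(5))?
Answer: √1195 ≈ 34.569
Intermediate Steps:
h(q) = q - 2*q*(36 + q) (h(q) = q - (36 + q)*2*q = q - 2*q*(36 + q))
√((-40)² + h(5)) = √((-40)² - 1*5*(71 + 2*5)) = √(1600 - 1*5*(71 + 10)) = √(1600 - 1*5*81) = √(1600 - 405) = √1195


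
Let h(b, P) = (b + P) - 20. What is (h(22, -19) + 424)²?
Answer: 165649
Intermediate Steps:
h(b, P) = -20 + P + b (h(b, P) = (P + b) - 20 = -20 + P + b)
(h(22, -19) + 424)² = ((-20 - 19 + 22) + 424)² = (-17 + 424)² = 407² = 165649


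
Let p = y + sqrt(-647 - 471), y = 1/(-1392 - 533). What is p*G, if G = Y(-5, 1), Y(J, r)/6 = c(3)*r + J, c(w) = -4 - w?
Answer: 72/1925 - 72*I*sqrt(1118) ≈ 0.037403 - 2407.4*I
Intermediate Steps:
y = -1/1925 (y = 1/(-1925) = -1/1925 ≈ -0.00051948)
Y(J, r) = -42*r + 6*J (Y(J, r) = 6*((-4 - 1*3)*r + J) = 6*((-4 - 3)*r + J) = 6*(-7*r + J) = 6*(J - 7*r) = -42*r + 6*J)
p = -1/1925 + I*sqrt(1118) (p = -1/1925 + sqrt(-647 - 471) = -1/1925 + sqrt(-1118) = -1/1925 + I*sqrt(1118) ≈ -0.00051948 + 33.437*I)
G = -72 (G = -42*1 + 6*(-5) = -42 - 30 = -72)
p*G = (-1/1925 + I*sqrt(1118))*(-72) = 72/1925 - 72*I*sqrt(1118)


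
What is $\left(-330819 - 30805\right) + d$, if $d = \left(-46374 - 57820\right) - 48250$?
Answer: $-514068$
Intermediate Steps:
$d = -152444$ ($d = -104194 - 48250 = -152444$)
$\left(-330819 - 30805\right) + d = \left(-330819 - 30805\right) - 152444 = -361624 - 152444 = -514068$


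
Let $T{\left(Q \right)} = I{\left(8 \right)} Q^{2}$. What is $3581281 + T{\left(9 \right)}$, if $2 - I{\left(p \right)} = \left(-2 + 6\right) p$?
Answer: $3578851$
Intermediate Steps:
$I{\left(p \right)} = 2 - 4 p$ ($I{\left(p \right)} = 2 - \left(-2 + 6\right) p = 2 - 4 p$)
$T{\left(Q \right)} = - 30 Q^{2}$ ($T{\left(Q \right)} = \left(2 - 32\right) Q^{2} = - 30 Q^{2}$)
$3581281 + T{\left(9 \right)} = 3581281 - 30 \cdot 9^{2} = 3581281 - 2430 = 3578851$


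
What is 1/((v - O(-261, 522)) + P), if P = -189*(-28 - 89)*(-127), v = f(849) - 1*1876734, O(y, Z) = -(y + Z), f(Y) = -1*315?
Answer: -1/4685139 ≈ -2.1344e-7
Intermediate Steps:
f(Y) = -315
O(y, Z) = -Z - y (O(y, Z) = -(Z + y) = -Z - y)
v = -1877049 (v = -315 - 1*1876734 = -315 - 1876734 = -1877049)
P = -2808351 (P = -189*(-117)*(-127) = 22113*(-127) = -2808351)
1/((v - O(-261, 522)) + P) = 1/((-1877049 - (-1*522 - 1*(-261))) - 2808351) = 1/((-1877049 - (-522 + 261)) - 2808351) = 1/((-1877049 - 1*(-261)) - 2808351) = 1/((-1877049 + 261) - 2808351) = 1/(-1876788 - 2808351) = 1/(-4685139) = -1/4685139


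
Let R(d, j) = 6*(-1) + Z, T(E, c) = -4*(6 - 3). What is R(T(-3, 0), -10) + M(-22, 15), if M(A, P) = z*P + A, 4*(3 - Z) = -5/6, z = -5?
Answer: -2395/24 ≈ -99.792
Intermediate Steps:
T(E, c) = -12 (T(E, c) = -4*3 = -12)
Z = 77/24 (Z = 3 - (-5)/(4*6) = 3 - ¼*(-⅚) = 3 + 5/24 = 77/24 ≈ 3.2083)
R(d, j) = -67/24 (R(d, j) = 6*(-1) + 77/24 = -6 + 77/24 = -67/24)
M(A, P) = A - 5*P (M(A, P) = -5*P + A = A - 5*P)
R(T(-3, 0), -10) + M(-22, 15) = -67/24 + (-22 - 5*15) = -67/24 + (-22 - 75) = -67/24 - 97 = -2395/24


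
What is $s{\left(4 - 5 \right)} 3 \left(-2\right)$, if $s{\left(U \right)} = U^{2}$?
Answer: $-6$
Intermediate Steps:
$s{\left(4 - 5 \right)} 3 \left(-2\right) = \left(4 - 5\right)^{2} \cdot 3 \left(-2\right) = \left(-1\right)^{2} \cdot 3 \left(-2\right) = 1 \cdot 3 \left(-2\right) = 3 \left(-2\right) = -6$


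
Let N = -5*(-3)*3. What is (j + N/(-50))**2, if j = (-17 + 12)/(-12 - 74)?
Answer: 32761/46225 ≈ 0.70873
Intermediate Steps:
N = 45 (N = 15*3 = 45)
j = 5/86 (j = -5/(-86) = -5*(-1/86) = 5/86 ≈ 0.058140)
(j + N/(-50))**2 = (5/86 + 45/(-50))**2 = (5/86 + 45*(-1/50))**2 = (5/86 - 9/10)**2 = (-181/215)**2 = 32761/46225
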